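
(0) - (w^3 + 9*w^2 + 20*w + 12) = -w^3 - 9*w^2 - 20*w - 12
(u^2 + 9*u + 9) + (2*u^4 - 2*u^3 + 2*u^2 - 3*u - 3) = 2*u^4 - 2*u^3 + 3*u^2 + 6*u + 6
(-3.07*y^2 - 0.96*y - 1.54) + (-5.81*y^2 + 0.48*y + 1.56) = -8.88*y^2 - 0.48*y + 0.02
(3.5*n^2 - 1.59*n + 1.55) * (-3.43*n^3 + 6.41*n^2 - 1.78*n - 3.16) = -12.005*n^5 + 27.8887*n^4 - 21.7384*n^3 + 1.7057*n^2 + 2.2654*n - 4.898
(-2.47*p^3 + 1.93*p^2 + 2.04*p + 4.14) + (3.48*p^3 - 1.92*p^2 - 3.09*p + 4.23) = 1.01*p^3 + 0.01*p^2 - 1.05*p + 8.37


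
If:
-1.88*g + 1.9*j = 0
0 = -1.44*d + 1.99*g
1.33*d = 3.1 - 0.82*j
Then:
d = 1.62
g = 1.17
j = 1.16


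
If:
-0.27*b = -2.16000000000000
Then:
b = 8.00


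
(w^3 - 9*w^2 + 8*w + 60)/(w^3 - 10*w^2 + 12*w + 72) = (w - 5)/(w - 6)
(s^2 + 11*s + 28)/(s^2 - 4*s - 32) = (s + 7)/(s - 8)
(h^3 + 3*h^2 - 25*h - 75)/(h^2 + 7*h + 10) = (h^2 - 2*h - 15)/(h + 2)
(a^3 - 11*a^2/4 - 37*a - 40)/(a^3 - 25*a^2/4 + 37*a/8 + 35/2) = 2*(a^2 - 4*a - 32)/(2*a^2 - 15*a + 28)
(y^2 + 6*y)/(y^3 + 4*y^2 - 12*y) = 1/(y - 2)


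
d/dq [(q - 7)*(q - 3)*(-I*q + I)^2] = -4*q^3 + 36*q^2 - 84*q + 52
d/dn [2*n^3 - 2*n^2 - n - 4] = 6*n^2 - 4*n - 1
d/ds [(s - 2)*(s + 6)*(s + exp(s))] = (s - 2)*(s + 6)*(exp(s) + 1) + (s - 2)*(s + exp(s)) + (s + 6)*(s + exp(s))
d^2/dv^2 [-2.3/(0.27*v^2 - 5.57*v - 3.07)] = (-0.33534*v^2 + 6.91794*v + 2.3*(0.54*v - 5.57)*(1.08*v - 11.14) + 3.81294)/(-0.27*v^2 + 5.57*v + 3.07)^3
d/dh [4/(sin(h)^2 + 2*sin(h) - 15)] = -8*(sin(h) + 1)*cos(h)/(sin(h)^2 + 2*sin(h) - 15)^2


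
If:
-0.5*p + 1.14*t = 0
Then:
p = 2.28*t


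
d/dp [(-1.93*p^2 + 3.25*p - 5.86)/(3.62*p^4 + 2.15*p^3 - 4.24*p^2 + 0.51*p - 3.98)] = (13.9732*p^5 - 31.1455*p^4 + 70.8778*p^3 + 50.5927*p^2 - 34.33*p - 9.9464)/(13.1044*p^8 + 15.566*p^7 - 26.0751*p^6 - 14.5396*p^5 - 8.6446*p^4 - 21.4388*p^3 + 34.0105*p^2 - 4.0596*p + 15.8404)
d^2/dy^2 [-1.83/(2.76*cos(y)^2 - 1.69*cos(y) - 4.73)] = (-55.760832*(1 - cos(y)^2)^2 + 25.607556*cos(y)^3 - 128.668215*cos(y)^2 - 36.586641*cos(y) + 113.994726)/(-2.76*cos(y)^2 + 1.69*cos(y) + 4.73)^3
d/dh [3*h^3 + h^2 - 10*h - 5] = 9*h^2 + 2*h - 10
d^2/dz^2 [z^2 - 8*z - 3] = 2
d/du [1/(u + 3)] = -1/(u + 3)^2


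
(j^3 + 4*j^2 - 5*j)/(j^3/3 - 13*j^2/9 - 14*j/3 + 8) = 9*j*(j^2 + 4*j - 5)/(3*j^3 - 13*j^2 - 42*j + 72)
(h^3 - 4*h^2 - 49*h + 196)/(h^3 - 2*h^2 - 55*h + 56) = (h^2 - 11*h + 28)/(h^2 - 9*h + 8)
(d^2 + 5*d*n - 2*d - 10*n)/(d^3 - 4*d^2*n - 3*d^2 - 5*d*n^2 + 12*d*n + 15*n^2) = (d^2 + 5*d*n - 2*d - 10*n)/(d^3 - 4*d^2*n - 3*d^2 - 5*d*n^2 + 12*d*n + 15*n^2)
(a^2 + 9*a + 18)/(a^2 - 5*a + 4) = (a^2 + 9*a + 18)/(a^2 - 5*a + 4)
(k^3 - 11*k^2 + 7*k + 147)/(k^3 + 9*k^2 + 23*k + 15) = (k^2 - 14*k + 49)/(k^2 + 6*k + 5)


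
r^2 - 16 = (r - 4)*(r + 4)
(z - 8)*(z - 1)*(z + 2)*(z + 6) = z^4 - z^3 - 52*z^2 - 44*z + 96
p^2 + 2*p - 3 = (p - 1)*(p + 3)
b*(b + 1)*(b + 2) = b^3 + 3*b^2 + 2*b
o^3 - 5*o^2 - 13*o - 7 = (o - 7)*(o + 1)^2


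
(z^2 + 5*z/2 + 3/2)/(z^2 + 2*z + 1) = (z + 3/2)/(z + 1)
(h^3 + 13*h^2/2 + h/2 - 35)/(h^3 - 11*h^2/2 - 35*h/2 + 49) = (h + 5)/(h - 7)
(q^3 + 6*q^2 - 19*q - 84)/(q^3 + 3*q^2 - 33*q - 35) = (q^2 - q - 12)/(q^2 - 4*q - 5)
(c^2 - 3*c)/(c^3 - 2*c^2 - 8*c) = (3 - c)/(-c^2 + 2*c + 8)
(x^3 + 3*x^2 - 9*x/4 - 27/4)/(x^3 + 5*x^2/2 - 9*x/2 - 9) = (x - 3/2)/(x - 2)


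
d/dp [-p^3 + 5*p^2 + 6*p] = -3*p^2 + 10*p + 6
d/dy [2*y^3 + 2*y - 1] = 6*y^2 + 2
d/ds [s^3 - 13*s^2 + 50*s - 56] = 3*s^2 - 26*s + 50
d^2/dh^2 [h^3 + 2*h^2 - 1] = 6*h + 4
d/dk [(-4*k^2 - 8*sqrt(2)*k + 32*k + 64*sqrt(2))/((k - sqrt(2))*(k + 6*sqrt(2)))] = 4*(-8*k^2 - 3*sqrt(2)*k^2 - 32*sqrt(2)*k + 24*k - 256 + 24*sqrt(2))/(k^4 + 10*sqrt(2)*k^3 + 26*k^2 - 120*sqrt(2)*k + 144)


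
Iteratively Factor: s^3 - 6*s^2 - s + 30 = (s - 5)*(s^2 - s - 6) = (s - 5)*(s + 2)*(s - 3)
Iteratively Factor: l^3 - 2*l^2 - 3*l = (l)*(l^2 - 2*l - 3) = l*(l + 1)*(l - 3)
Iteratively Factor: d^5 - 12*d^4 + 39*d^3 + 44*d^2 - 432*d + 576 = (d + 3)*(d^4 - 15*d^3 + 84*d^2 - 208*d + 192) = (d - 4)*(d + 3)*(d^3 - 11*d^2 + 40*d - 48) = (d - 4)^2*(d + 3)*(d^2 - 7*d + 12) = (d - 4)^2*(d - 3)*(d + 3)*(d - 4)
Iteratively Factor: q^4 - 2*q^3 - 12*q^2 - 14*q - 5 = (q + 1)*(q^3 - 3*q^2 - 9*q - 5) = (q + 1)^2*(q^2 - 4*q - 5) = (q - 5)*(q + 1)^2*(q + 1)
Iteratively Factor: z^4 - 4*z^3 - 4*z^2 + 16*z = (z)*(z^3 - 4*z^2 - 4*z + 16) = z*(z - 2)*(z^2 - 2*z - 8) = z*(z - 2)*(z + 2)*(z - 4)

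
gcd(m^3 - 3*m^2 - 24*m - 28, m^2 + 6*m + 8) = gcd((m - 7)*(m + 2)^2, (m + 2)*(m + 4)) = m + 2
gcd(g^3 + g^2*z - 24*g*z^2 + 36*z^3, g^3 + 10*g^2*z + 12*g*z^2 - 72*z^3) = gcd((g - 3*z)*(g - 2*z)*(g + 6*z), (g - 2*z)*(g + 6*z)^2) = -g^2 - 4*g*z + 12*z^2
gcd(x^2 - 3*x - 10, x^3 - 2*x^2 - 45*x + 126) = 1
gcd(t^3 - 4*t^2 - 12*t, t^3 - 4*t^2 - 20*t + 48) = t - 6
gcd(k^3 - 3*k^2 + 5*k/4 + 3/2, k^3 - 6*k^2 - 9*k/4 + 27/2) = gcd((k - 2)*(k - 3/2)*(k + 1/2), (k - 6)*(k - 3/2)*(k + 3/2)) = k - 3/2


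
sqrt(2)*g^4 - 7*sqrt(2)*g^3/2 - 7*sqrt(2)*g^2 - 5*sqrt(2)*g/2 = g*(g - 5)*(g + 1)*(sqrt(2)*g + sqrt(2)/2)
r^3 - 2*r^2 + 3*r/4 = r*(r - 3/2)*(r - 1/2)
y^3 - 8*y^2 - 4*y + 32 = (y - 8)*(y - 2)*(y + 2)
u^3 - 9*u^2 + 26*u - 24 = (u - 4)*(u - 3)*(u - 2)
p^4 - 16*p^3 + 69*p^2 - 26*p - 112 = (p - 8)*(p - 7)*(p - 2)*(p + 1)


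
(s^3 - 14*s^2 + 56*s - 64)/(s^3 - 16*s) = (s^2 - 10*s + 16)/(s*(s + 4))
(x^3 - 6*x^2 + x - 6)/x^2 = x - 6 + 1/x - 6/x^2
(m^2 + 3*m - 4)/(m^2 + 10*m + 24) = (m - 1)/(m + 6)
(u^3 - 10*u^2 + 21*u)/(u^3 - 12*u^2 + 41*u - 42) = u/(u - 2)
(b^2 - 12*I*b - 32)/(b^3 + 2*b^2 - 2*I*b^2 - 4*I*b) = (b^2 - 12*I*b - 32)/(b*(b^2 + 2*b*(1 - I) - 4*I))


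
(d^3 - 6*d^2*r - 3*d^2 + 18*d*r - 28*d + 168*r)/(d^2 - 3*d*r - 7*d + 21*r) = (-d^2 + 6*d*r - 4*d + 24*r)/(-d + 3*r)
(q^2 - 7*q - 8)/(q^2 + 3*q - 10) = (q^2 - 7*q - 8)/(q^2 + 3*q - 10)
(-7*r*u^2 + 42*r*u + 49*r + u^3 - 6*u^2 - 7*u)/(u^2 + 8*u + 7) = (-7*r*u + 49*r + u^2 - 7*u)/(u + 7)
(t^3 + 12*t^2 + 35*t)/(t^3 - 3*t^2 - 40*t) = (t + 7)/(t - 8)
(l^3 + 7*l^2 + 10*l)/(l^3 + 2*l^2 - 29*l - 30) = l*(l^2 + 7*l + 10)/(l^3 + 2*l^2 - 29*l - 30)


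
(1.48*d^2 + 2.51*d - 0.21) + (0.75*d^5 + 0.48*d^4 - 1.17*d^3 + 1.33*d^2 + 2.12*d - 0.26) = 0.75*d^5 + 0.48*d^4 - 1.17*d^3 + 2.81*d^2 + 4.63*d - 0.47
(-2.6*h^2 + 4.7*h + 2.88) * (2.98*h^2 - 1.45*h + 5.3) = -7.748*h^4 + 17.776*h^3 - 12.0126*h^2 + 20.734*h + 15.264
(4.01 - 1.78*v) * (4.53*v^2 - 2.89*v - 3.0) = -8.0634*v^3 + 23.3095*v^2 - 6.2489*v - 12.03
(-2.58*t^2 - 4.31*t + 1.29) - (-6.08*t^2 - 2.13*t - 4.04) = 3.5*t^2 - 2.18*t + 5.33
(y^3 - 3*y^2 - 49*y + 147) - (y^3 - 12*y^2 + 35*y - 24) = 9*y^2 - 84*y + 171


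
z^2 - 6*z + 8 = (z - 4)*(z - 2)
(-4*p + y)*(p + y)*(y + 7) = -4*p^2*y - 28*p^2 - 3*p*y^2 - 21*p*y + y^3 + 7*y^2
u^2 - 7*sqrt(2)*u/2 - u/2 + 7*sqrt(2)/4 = (u - 1/2)*(u - 7*sqrt(2)/2)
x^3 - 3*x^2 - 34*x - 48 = (x - 8)*(x + 2)*(x + 3)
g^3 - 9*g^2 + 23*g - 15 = (g - 5)*(g - 3)*(g - 1)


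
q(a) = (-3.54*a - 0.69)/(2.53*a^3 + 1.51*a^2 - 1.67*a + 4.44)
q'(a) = (-3.54*a - 0.69)*(-7.59*a^2 - 3.02*a + 1.67)/(2.53*a^3 + 1.51*a^2 - 1.67*a + 4.44)^2 - 3.54/(2.53*a^3 + 1.51*a^2 - 1.67*a + 4.44) = (17.9124*a^3 + 10.5825*a^2 + 2.0838*a - 16.8699)/(6.4009*a^6 + 7.6406*a^5 - 6.1701*a^4 + 17.423*a^3 + 16.1977*a^2 - 14.8296*a + 19.7136)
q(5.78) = -0.04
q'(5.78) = 0.01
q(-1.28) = 1.03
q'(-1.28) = -2.83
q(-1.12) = 0.70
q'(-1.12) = -1.44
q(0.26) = -0.39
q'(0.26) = -0.89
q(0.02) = -0.17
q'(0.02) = -0.87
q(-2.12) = -0.73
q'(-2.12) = -1.66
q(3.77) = -0.09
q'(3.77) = 0.05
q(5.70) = -0.04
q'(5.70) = 0.01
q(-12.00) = -0.01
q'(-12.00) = -0.00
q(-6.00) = -0.04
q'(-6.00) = -0.02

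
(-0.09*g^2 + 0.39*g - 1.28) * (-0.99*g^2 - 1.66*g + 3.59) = 0.0891*g^4 - 0.2367*g^3 + 0.2967*g^2 + 3.5249*g - 4.5952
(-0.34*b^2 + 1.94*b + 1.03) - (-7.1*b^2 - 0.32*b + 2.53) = 6.76*b^2 + 2.26*b - 1.5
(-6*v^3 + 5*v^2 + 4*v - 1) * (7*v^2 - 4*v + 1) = -42*v^5 + 59*v^4 + 2*v^3 - 18*v^2 + 8*v - 1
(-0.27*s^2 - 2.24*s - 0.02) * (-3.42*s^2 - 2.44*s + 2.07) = 0.9234*s^4 + 8.3196*s^3 + 4.9751*s^2 - 4.588*s - 0.0414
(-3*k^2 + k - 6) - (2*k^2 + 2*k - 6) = -5*k^2 - k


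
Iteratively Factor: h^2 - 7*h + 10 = (h - 5)*(h - 2)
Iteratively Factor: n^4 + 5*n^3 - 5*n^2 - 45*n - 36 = (n + 1)*(n^3 + 4*n^2 - 9*n - 36) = (n + 1)*(n + 4)*(n^2 - 9) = (n + 1)*(n + 3)*(n + 4)*(n - 3)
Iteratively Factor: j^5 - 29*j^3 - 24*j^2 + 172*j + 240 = (j + 4)*(j^4 - 4*j^3 - 13*j^2 + 28*j + 60) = (j + 2)*(j + 4)*(j^3 - 6*j^2 - j + 30) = (j + 2)^2*(j + 4)*(j^2 - 8*j + 15) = (j - 5)*(j + 2)^2*(j + 4)*(j - 3)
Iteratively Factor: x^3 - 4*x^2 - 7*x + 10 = (x - 1)*(x^2 - 3*x - 10) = (x - 5)*(x - 1)*(x + 2)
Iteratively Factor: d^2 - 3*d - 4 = (d - 4)*(d + 1)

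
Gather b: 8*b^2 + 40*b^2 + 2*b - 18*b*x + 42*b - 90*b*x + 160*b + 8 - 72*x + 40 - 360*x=48*b^2 + b*(204 - 108*x) - 432*x + 48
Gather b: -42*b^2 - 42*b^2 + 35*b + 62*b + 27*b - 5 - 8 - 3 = -84*b^2 + 124*b - 16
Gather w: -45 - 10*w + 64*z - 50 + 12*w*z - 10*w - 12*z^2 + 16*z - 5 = w*(12*z - 20) - 12*z^2 + 80*z - 100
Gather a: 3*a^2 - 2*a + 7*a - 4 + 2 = 3*a^2 + 5*a - 2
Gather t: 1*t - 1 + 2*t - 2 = 3*t - 3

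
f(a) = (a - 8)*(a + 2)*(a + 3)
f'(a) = (a - 8)*(a + 2) + (a - 8)*(a + 3) + (a + 2)*(a + 3)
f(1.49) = -102.01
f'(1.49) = -36.28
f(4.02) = -168.20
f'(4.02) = -9.64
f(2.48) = -135.52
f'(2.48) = -30.43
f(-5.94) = -161.48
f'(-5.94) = 107.49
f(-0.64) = -27.73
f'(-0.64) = -28.93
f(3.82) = -165.91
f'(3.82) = -13.14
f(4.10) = -168.91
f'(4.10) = -8.17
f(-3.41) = -6.60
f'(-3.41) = 21.34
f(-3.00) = 0.00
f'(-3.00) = 11.00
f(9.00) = 132.00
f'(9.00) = 155.00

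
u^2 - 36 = (u - 6)*(u + 6)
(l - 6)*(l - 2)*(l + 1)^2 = l^4 - 6*l^3 - 3*l^2 + 16*l + 12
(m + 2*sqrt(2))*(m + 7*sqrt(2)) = m^2 + 9*sqrt(2)*m + 28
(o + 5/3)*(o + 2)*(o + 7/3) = o^3 + 6*o^2 + 107*o/9 + 70/9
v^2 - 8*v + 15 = (v - 5)*(v - 3)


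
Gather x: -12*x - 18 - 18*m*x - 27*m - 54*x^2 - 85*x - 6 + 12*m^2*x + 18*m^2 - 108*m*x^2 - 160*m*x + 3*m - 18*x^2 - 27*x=18*m^2 - 24*m + x^2*(-108*m - 72) + x*(12*m^2 - 178*m - 124) - 24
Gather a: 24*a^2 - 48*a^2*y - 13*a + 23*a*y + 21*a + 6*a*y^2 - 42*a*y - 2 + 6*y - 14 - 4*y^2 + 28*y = a^2*(24 - 48*y) + a*(6*y^2 - 19*y + 8) - 4*y^2 + 34*y - 16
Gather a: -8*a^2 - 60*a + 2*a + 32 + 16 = -8*a^2 - 58*a + 48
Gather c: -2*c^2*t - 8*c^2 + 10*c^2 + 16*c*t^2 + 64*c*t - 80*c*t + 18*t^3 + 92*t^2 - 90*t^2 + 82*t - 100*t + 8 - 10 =c^2*(2 - 2*t) + c*(16*t^2 - 16*t) + 18*t^3 + 2*t^2 - 18*t - 2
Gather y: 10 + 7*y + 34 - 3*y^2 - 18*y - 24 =-3*y^2 - 11*y + 20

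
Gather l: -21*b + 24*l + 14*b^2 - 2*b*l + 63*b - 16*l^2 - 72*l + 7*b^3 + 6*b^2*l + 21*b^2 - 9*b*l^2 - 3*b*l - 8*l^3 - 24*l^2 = 7*b^3 + 35*b^2 + 42*b - 8*l^3 + l^2*(-9*b - 40) + l*(6*b^2 - 5*b - 48)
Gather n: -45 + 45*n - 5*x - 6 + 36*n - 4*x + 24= 81*n - 9*x - 27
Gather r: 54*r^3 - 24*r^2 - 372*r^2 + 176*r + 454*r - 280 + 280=54*r^3 - 396*r^2 + 630*r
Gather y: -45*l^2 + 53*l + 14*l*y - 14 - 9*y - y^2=-45*l^2 + 53*l - y^2 + y*(14*l - 9) - 14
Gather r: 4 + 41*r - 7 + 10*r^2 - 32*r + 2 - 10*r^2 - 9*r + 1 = 0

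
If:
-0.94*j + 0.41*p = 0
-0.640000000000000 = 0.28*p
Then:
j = -1.00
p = -2.29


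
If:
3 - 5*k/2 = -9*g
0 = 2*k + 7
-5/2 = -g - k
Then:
No Solution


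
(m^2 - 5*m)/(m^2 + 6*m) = (m - 5)/(m + 6)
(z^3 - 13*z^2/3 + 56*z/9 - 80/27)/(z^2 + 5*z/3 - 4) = (z^2 - 3*z + 20/9)/(z + 3)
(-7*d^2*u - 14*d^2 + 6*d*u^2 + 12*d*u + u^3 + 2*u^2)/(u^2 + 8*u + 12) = (-7*d^2 + 6*d*u + u^2)/(u + 6)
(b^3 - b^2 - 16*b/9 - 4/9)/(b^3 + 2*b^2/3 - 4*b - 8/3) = (b + 1/3)/(b + 2)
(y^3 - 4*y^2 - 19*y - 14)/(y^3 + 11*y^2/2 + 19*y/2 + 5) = 2*(y - 7)/(2*y + 5)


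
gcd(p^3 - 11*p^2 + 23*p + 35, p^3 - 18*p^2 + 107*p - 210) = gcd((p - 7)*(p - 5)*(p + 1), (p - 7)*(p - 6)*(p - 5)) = p^2 - 12*p + 35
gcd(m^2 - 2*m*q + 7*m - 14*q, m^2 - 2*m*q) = -m + 2*q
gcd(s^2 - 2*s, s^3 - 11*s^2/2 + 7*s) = s^2 - 2*s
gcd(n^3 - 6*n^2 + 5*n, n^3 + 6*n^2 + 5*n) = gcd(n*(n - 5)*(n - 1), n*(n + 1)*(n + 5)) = n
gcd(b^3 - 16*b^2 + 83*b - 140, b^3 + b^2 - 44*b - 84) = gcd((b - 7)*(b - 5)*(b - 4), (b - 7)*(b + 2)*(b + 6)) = b - 7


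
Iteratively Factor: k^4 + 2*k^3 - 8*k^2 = (k - 2)*(k^3 + 4*k^2) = k*(k - 2)*(k^2 + 4*k) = k*(k - 2)*(k + 4)*(k)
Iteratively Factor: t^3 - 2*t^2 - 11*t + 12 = (t - 1)*(t^2 - t - 12) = (t - 4)*(t - 1)*(t + 3)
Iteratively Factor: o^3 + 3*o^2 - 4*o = (o)*(o^2 + 3*o - 4) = o*(o - 1)*(o + 4)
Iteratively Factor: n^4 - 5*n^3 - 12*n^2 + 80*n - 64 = (n - 4)*(n^3 - n^2 - 16*n + 16) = (n - 4)*(n - 1)*(n^2 - 16) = (n - 4)^2*(n - 1)*(n + 4)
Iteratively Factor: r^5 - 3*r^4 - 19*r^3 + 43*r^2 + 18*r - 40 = (r - 5)*(r^4 + 2*r^3 - 9*r^2 - 2*r + 8) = (r - 5)*(r + 1)*(r^3 + r^2 - 10*r + 8) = (r - 5)*(r - 2)*(r + 1)*(r^2 + 3*r - 4) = (r - 5)*(r - 2)*(r + 1)*(r + 4)*(r - 1)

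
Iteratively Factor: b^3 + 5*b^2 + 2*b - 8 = (b + 2)*(b^2 + 3*b - 4) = (b + 2)*(b + 4)*(b - 1)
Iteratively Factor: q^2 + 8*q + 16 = (q + 4)*(q + 4)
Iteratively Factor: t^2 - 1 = (t + 1)*(t - 1)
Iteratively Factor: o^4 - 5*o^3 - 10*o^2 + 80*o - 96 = (o - 2)*(o^3 - 3*o^2 - 16*o + 48) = (o - 3)*(o - 2)*(o^2 - 16) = (o - 4)*(o - 3)*(o - 2)*(o + 4)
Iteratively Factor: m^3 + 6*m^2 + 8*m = (m)*(m^2 + 6*m + 8) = m*(m + 4)*(m + 2)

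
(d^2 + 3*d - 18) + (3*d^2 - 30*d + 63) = 4*d^2 - 27*d + 45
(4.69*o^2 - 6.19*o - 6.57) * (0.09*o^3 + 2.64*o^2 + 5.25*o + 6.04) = 0.4221*o^5 + 11.8245*o^4 + 7.6896*o^3 - 21.5147*o^2 - 71.8801*o - 39.6828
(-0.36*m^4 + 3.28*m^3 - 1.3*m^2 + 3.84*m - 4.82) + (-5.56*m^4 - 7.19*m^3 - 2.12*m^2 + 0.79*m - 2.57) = -5.92*m^4 - 3.91*m^3 - 3.42*m^2 + 4.63*m - 7.39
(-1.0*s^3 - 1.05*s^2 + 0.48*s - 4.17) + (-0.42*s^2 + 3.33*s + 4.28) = -1.0*s^3 - 1.47*s^2 + 3.81*s + 0.11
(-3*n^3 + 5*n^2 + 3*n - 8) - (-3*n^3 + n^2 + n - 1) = 4*n^2 + 2*n - 7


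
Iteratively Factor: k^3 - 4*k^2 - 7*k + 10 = (k - 1)*(k^2 - 3*k - 10) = (k - 1)*(k + 2)*(k - 5)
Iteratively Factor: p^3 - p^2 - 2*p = (p + 1)*(p^2 - 2*p) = p*(p + 1)*(p - 2)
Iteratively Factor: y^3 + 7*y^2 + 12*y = (y + 4)*(y^2 + 3*y) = y*(y + 4)*(y + 3)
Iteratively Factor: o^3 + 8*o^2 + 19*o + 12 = (o + 3)*(o^2 + 5*o + 4) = (o + 3)*(o + 4)*(o + 1)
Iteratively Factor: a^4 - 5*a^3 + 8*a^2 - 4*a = (a)*(a^3 - 5*a^2 + 8*a - 4) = a*(a - 2)*(a^2 - 3*a + 2) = a*(a - 2)*(a - 1)*(a - 2)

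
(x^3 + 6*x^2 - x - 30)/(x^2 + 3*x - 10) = x + 3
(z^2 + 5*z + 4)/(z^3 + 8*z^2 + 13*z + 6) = (z + 4)/(z^2 + 7*z + 6)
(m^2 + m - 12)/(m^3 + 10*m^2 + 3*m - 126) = (m + 4)/(m^2 + 13*m + 42)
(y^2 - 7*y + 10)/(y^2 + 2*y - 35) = (y - 2)/(y + 7)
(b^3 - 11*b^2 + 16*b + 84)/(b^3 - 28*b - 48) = (b - 7)/(b + 4)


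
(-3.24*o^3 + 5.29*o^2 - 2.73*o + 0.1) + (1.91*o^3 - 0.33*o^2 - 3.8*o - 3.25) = -1.33*o^3 + 4.96*o^2 - 6.53*o - 3.15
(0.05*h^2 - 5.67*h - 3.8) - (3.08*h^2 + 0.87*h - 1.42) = -3.03*h^2 - 6.54*h - 2.38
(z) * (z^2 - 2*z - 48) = z^3 - 2*z^2 - 48*z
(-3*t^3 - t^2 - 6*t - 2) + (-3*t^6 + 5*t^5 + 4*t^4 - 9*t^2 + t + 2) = -3*t^6 + 5*t^5 + 4*t^4 - 3*t^3 - 10*t^2 - 5*t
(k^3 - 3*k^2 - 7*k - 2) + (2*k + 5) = k^3 - 3*k^2 - 5*k + 3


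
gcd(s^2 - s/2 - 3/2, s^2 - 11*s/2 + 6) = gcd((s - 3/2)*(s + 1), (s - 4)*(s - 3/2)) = s - 3/2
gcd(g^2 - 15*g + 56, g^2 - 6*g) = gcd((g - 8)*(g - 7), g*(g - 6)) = 1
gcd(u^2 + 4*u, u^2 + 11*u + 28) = u + 4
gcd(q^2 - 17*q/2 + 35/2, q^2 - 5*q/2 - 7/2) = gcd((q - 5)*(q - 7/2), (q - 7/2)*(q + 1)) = q - 7/2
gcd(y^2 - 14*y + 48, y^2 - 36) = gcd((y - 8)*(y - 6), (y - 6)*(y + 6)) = y - 6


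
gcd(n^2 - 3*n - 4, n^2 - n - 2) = n + 1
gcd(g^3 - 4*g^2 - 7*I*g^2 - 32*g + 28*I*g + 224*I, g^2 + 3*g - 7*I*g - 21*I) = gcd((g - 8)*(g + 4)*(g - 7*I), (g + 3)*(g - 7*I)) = g - 7*I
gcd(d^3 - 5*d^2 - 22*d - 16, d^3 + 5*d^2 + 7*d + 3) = d + 1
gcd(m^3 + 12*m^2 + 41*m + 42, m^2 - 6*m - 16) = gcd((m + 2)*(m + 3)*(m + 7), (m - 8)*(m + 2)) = m + 2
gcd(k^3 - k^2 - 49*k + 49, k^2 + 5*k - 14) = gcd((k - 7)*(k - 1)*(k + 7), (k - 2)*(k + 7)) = k + 7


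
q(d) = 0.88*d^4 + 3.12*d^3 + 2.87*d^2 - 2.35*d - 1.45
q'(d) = 3.52*d^3 + 9.36*d^2 + 5.74*d - 2.35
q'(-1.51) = -1.79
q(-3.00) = 18.47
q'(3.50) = 283.32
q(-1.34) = 2.18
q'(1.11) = 20.37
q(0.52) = -1.39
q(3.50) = 291.31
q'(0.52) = 3.66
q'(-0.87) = -2.58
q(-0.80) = 1.03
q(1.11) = 5.08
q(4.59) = 740.54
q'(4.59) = 561.59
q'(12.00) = 7496.93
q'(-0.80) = -2.75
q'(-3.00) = -30.37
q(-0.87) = 1.22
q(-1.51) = 2.48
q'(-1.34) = -1.70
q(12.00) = 24022.67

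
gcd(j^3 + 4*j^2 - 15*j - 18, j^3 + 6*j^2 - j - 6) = j^2 + 7*j + 6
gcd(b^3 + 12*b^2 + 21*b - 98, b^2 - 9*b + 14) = b - 2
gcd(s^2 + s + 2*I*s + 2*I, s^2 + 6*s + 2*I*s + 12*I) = s + 2*I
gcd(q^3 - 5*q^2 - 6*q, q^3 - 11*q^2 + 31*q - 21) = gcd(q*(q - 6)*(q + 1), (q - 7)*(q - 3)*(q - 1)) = 1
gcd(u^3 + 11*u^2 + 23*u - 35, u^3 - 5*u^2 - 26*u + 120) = u + 5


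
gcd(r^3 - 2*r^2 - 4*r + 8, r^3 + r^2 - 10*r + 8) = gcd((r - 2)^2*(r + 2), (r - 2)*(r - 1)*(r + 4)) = r - 2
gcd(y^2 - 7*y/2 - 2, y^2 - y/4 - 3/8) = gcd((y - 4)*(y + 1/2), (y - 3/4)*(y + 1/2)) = y + 1/2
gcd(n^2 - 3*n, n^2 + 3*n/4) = n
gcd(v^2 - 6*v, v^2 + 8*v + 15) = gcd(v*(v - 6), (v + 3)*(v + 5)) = 1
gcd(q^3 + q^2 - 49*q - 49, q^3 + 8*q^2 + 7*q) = q^2 + 8*q + 7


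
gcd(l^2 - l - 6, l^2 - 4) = l + 2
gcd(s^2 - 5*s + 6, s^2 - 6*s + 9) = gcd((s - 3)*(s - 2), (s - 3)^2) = s - 3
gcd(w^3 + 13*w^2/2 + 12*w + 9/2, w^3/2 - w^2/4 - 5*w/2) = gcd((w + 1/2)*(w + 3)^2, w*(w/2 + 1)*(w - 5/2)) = 1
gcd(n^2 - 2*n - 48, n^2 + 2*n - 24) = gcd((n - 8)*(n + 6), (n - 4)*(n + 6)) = n + 6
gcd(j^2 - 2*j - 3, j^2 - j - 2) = j + 1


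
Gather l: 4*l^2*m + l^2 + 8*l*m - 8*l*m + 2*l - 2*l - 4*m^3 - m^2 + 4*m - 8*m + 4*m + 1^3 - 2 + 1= l^2*(4*m + 1) - 4*m^3 - m^2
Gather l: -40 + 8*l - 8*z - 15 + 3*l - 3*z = 11*l - 11*z - 55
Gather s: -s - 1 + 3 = 2 - s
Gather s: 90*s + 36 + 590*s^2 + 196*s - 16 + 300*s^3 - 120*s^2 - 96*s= 300*s^3 + 470*s^2 + 190*s + 20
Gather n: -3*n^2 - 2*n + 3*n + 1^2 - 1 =-3*n^2 + n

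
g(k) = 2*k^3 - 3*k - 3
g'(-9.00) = 483.00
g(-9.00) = -1434.00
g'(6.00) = 213.00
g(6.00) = 411.00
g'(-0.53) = -1.31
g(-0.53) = -1.71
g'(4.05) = 95.42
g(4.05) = 117.71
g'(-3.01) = 51.36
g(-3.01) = -48.51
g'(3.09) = 54.29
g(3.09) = 46.74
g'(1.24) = 6.23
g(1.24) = -2.91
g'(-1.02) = 3.24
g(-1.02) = -2.06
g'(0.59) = -0.91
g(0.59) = -4.36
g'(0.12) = -2.91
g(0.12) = -3.36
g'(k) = 6*k^2 - 3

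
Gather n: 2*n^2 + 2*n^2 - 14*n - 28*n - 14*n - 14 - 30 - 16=4*n^2 - 56*n - 60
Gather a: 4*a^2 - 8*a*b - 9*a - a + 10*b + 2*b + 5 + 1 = 4*a^2 + a*(-8*b - 10) + 12*b + 6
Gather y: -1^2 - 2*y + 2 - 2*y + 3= 4 - 4*y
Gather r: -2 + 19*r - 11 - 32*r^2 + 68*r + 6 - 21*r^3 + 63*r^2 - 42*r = -21*r^3 + 31*r^2 + 45*r - 7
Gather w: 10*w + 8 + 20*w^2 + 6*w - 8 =20*w^2 + 16*w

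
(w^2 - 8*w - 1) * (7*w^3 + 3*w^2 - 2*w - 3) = 7*w^5 - 53*w^4 - 33*w^3 + 10*w^2 + 26*w + 3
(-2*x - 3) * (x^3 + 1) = -2*x^4 - 3*x^3 - 2*x - 3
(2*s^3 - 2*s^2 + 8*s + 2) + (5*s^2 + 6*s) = 2*s^3 + 3*s^2 + 14*s + 2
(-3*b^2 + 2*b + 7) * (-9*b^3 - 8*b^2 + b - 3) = 27*b^5 + 6*b^4 - 82*b^3 - 45*b^2 + b - 21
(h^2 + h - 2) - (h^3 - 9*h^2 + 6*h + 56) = -h^3 + 10*h^2 - 5*h - 58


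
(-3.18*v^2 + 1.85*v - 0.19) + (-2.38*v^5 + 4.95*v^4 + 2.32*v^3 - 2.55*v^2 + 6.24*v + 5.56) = -2.38*v^5 + 4.95*v^4 + 2.32*v^3 - 5.73*v^2 + 8.09*v + 5.37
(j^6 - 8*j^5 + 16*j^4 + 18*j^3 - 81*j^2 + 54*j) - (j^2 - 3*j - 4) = j^6 - 8*j^5 + 16*j^4 + 18*j^3 - 82*j^2 + 57*j + 4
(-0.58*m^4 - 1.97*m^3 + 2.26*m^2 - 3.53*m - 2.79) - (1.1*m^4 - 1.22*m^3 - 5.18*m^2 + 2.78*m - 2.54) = -1.68*m^4 - 0.75*m^3 + 7.44*m^2 - 6.31*m - 0.25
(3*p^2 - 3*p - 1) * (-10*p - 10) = -30*p^3 + 40*p + 10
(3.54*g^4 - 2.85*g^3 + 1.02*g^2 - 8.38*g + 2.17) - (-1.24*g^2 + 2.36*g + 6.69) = 3.54*g^4 - 2.85*g^3 + 2.26*g^2 - 10.74*g - 4.52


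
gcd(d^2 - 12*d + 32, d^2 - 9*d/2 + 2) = d - 4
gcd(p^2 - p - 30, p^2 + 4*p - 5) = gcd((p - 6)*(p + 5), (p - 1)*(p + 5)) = p + 5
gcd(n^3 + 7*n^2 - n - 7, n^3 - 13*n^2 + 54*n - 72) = 1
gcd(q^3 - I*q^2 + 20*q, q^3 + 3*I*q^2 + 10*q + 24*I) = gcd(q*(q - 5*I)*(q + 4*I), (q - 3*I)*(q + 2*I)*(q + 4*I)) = q + 4*I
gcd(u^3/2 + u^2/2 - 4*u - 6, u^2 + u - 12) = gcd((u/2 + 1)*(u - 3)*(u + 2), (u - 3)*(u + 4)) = u - 3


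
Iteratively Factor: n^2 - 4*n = (n - 4)*(n)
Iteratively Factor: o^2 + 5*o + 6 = (o + 3)*(o + 2)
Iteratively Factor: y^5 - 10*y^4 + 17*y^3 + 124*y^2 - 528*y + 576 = (y + 4)*(y^4 - 14*y^3 + 73*y^2 - 168*y + 144) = (y - 4)*(y + 4)*(y^3 - 10*y^2 + 33*y - 36) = (y - 4)*(y - 3)*(y + 4)*(y^2 - 7*y + 12) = (y - 4)*(y - 3)^2*(y + 4)*(y - 4)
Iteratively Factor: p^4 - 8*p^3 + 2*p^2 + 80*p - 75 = (p - 1)*(p^3 - 7*p^2 - 5*p + 75) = (p - 1)*(p + 3)*(p^2 - 10*p + 25) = (p - 5)*(p - 1)*(p + 3)*(p - 5)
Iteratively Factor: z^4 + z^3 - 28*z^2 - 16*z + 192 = (z + 4)*(z^3 - 3*z^2 - 16*z + 48) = (z - 4)*(z + 4)*(z^2 + z - 12) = (z - 4)*(z - 3)*(z + 4)*(z + 4)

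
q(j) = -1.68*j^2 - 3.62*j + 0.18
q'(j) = -3.36*j - 3.62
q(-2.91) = -3.51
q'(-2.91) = 6.16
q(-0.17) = 0.75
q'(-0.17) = -3.05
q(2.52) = -19.61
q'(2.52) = -12.09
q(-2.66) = -2.08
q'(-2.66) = 5.32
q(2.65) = -21.21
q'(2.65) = -12.52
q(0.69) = -3.12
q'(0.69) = -5.94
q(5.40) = -68.36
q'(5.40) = -21.76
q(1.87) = -12.46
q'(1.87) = -9.90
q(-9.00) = -103.32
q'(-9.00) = 26.62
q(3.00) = -25.80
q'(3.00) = -13.70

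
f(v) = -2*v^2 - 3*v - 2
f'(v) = -4*v - 3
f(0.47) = -3.85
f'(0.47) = -4.88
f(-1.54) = -2.12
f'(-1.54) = 3.16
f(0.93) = -6.52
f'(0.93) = -6.72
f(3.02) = -29.30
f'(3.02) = -15.08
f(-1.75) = -2.88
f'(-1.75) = 4.00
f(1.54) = -11.36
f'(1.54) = -9.16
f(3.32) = -34.00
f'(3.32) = -16.28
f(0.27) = -2.96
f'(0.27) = -4.08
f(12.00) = -326.00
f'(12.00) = -51.00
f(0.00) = -2.00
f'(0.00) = -3.00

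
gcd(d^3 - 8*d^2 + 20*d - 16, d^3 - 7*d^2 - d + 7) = 1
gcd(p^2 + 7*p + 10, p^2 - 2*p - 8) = p + 2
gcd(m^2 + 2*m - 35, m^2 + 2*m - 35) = m^2 + 2*m - 35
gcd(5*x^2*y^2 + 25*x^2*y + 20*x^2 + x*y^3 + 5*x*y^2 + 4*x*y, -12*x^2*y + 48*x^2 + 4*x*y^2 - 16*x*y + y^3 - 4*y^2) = 1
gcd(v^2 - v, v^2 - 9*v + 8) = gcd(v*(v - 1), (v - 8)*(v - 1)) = v - 1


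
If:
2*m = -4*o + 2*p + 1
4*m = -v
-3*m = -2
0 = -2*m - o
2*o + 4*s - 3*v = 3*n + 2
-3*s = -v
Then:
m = 2/3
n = -2/27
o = -4/3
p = -5/2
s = -8/9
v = -8/3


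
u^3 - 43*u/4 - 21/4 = (u - 7/2)*(u + 1/2)*(u + 3)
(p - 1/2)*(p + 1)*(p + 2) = p^3 + 5*p^2/2 + p/2 - 1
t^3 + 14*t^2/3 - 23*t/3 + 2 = (t - 1)*(t - 1/3)*(t + 6)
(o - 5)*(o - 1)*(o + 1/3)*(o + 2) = o^4 - 11*o^3/3 - 25*o^2/3 + 23*o/3 + 10/3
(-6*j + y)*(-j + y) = 6*j^2 - 7*j*y + y^2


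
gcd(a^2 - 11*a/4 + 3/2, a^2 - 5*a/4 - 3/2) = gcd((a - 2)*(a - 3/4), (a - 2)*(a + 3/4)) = a - 2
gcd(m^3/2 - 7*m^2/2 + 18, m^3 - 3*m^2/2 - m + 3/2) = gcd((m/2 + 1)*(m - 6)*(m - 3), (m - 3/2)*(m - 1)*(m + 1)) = 1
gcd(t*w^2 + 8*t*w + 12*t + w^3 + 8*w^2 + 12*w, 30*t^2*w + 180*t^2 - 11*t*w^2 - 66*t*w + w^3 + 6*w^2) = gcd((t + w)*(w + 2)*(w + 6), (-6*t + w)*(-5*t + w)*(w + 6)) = w + 6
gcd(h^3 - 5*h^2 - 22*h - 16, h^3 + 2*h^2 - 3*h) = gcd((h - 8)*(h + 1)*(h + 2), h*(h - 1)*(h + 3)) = 1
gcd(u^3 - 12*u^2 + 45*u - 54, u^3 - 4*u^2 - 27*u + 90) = u^2 - 9*u + 18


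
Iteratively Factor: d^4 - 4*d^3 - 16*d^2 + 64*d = (d)*(d^3 - 4*d^2 - 16*d + 64) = d*(d + 4)*(d^2 - 8*d + 16) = d*(d - 4)*(d + 4)*(d - 4)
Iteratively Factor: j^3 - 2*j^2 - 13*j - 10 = (j + 2)*(j^2 - 4*j - 5) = (j - 5)*(j + 2)*(j + 1)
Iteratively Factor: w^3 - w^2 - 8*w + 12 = (w - 2)*(w^2 + w - 6) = (w - 2)*(w + 3)*(w - 2)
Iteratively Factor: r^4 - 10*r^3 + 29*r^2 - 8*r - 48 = (r - 4)*(r^3 - 6*r^2 + 5*r + 12) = (r - 4)*(r - 3)*(r^2 - 3*r - 4) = (r - 4)*(r - 3)*(r + 1)*(r - 4)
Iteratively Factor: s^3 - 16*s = (s)*(s^2 - 16) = s*(s - 4)*(s + 4)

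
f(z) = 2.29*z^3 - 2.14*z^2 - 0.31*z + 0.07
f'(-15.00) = 1609.64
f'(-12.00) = 1040.33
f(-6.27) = -646.58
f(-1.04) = -4.50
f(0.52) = -0.35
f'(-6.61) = 328.15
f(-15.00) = -8205.53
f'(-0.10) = 0.19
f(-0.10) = 0.08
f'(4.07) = 96.07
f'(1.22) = 4.69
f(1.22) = 0.66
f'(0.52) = -0.68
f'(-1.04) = 11.57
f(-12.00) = -4261.49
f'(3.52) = 69.75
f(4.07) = 117.75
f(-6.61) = -752.74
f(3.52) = 72.34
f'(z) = 6.87*z^2 - 4.28*z - 0.31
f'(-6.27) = 296.61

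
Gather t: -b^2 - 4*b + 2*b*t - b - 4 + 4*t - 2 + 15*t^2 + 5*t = -b^2 - 5*b + 15*t^2 + t*(2*b + 9) - 6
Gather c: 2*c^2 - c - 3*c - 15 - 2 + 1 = 2*c^2 - 4*c - 16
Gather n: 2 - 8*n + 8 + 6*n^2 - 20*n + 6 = 6*n^2 - 28*n + 16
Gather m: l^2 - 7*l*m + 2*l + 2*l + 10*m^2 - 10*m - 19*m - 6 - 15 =l^2 + 4*l + 10*m^2 + m*(-7*l - 29) - 21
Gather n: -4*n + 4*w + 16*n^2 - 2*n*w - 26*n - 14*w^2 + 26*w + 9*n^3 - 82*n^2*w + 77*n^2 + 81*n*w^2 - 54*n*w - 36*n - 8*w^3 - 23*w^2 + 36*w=9*n^3 + n^2*(93 - 82*w) + n*(81*w^2 - 56*w - 66) - 8*w^3 - 37*w^2 + 66*w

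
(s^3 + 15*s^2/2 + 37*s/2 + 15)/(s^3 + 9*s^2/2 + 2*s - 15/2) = (s + 2)/(s - 1)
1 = 1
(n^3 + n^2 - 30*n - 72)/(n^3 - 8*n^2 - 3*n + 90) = (n + 4)/(n - 5)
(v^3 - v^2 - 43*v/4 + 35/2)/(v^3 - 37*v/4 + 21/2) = (2*v - 5)/(2*v - 3)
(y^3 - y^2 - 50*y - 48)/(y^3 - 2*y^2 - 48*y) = (y + 1)/y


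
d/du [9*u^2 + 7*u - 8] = 18*u + 7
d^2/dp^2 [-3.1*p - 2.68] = 0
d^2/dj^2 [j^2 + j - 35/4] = 2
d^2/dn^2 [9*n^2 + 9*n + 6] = 18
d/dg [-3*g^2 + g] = 1 - 6*g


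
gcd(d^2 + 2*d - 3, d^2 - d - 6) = 1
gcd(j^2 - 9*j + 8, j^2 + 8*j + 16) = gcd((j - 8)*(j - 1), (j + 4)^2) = 1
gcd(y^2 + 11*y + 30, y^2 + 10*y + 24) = y + 6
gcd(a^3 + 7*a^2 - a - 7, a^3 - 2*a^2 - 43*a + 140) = a + 7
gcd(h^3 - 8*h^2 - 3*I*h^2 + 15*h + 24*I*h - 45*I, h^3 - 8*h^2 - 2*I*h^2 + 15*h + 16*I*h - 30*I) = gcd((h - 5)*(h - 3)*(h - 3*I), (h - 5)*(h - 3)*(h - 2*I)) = h^2 - 8*h + 15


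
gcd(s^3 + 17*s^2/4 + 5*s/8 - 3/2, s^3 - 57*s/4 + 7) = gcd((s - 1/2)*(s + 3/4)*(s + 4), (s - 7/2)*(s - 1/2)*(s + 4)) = s^2 + 7*s/2 - 2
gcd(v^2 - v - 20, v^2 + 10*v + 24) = v + 4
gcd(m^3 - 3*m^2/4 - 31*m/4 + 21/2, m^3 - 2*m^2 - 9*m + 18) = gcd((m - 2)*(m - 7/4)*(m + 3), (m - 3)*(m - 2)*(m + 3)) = m^2 + m - 6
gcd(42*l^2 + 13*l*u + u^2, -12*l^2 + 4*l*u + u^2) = 6*l + u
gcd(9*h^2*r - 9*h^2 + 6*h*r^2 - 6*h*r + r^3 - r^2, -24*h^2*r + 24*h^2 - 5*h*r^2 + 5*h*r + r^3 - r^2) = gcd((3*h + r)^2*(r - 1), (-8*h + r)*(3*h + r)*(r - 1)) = 3*h*r - 3*h + r^2 - r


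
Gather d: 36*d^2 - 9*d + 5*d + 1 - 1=36*d^2 - 4*d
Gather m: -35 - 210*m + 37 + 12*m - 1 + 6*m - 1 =-192*m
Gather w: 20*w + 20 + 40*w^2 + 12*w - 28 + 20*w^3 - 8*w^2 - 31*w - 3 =20*w^3 + 32*w^2 + w - 11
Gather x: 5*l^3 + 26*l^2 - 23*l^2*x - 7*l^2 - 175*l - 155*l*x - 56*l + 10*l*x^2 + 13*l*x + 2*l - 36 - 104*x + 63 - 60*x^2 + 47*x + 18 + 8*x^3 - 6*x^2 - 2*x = 5*l^3 + 19*l^2 - 229*l + 8*x^3 + x^2*(10*l - 66) + x*(-23*l^2 - 142*l - 59) + 45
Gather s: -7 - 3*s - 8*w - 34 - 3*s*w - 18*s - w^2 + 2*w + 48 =s*(-3*w - 21) - w^2 - 6*w + 7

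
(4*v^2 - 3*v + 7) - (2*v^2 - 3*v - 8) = 2*v^2 + 15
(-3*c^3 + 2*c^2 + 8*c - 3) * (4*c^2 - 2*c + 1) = -12*c^5 + 14*c^4 + 25*c^3 - 26*c^2 + 14*c - 3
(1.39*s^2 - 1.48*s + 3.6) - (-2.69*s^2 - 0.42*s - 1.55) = 4.08*s^2 - 1.06*s + 5.15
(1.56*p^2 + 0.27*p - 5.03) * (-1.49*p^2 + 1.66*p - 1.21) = -2.3244*p^4 + 2.1873*p^3 + 6.0553*p^2 - 8.6765*p + 6.0863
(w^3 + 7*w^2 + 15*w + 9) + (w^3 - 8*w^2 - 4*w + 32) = 2*w^3 - w^2 + 11*w + 41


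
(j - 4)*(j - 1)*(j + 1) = j^3 - 4*j^2 - j + 4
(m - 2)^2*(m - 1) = m^3 - 5*m^2 + 8*m - 4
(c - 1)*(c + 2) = c^2 + c - 2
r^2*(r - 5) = r^3 - 5*r^2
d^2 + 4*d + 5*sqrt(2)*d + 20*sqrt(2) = (d + 4)*(d + 5*sqrt(2))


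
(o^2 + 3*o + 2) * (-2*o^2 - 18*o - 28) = -2*o^4 - 24*o^3 - 86*o^2 - 120*o - 56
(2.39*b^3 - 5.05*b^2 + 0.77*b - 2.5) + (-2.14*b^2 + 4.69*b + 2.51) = 2.39*b^3 - 7.19*b^2 + 5.46*b + 0.00999999999999979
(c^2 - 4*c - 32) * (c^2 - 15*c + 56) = c^4 - 19*c^3 + 84*c^2 + 256*c - 1792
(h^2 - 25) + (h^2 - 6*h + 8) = 2*h^2 - 6*h - 17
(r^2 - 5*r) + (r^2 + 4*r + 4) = 2*r^2 - r + 4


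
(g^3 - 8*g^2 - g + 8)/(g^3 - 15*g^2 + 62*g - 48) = (g + 1)/(g - 6)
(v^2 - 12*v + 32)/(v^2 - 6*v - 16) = (v - 4)/(v + 2)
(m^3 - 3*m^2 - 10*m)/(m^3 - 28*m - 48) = m*(m - 5)/(m^2 - 2*m - 24)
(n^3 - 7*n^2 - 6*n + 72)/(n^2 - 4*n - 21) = (n^2 - 10*n + 24)/(n - 7)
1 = 1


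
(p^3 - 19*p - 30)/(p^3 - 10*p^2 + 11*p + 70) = (p + 3)/(p - 7)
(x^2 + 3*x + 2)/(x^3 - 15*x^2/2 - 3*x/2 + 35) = 2*(x + 1)/(2*x^2 - 19*x + 35)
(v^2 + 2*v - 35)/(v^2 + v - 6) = (v^2 + 2*v - 35)/(v^2 + v - 6)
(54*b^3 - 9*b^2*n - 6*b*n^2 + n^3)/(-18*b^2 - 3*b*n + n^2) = -3*b + n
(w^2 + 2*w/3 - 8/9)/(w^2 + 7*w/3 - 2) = (w + 4/3)/(w + 3)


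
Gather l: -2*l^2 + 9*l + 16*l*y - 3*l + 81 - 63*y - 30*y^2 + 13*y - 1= -2*l^2 + l*(16*y + 6) - 30*y^2 - 50*y + 80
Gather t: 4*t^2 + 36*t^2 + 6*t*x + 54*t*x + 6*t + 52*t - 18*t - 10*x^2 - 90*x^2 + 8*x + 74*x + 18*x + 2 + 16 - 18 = 40*t^2 + t*(60*x + 40) - 100*x^2 + 100*x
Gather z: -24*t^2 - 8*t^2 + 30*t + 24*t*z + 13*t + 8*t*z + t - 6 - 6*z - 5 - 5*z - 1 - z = -32*t^2 + 44*t + z*(32*t - 12) - 12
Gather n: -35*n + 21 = 21 - 35*n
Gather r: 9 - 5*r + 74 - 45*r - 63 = 20 - 50*r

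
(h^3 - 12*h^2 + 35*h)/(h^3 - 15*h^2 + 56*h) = (h - 5)/(h - 8)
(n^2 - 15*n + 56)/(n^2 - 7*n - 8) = (n - 7)/(n + 1)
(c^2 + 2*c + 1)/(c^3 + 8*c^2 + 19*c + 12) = (c + 1)/(c^2 + 7*c + 12)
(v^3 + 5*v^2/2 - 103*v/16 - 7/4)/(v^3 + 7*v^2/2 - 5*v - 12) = (16*v^2 - 24*v - 7)/(8*(2*v^2 - v - 6))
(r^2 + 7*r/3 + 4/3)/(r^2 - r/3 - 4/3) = (3*r + 4)/(3*r - 4)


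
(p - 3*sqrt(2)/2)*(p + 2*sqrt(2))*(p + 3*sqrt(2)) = p^3 + 7*sqrt(2)*p^2/2 - 3*p - 18*sqrt(2)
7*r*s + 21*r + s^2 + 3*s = (7*r + s)*(s + 3)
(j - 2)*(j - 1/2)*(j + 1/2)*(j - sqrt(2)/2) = j^4 - 2*j^3 - sqrt(2)*j^3/2 - j^2/4 + sqrt(2)*j^2 + sqrt(2)*j/8 + j/2 - sqrt(2)/4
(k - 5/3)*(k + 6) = k^2 + 13*k/3 - 10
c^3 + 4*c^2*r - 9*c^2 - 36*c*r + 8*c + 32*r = (c - 8)*(c - 1)*(c + 4*r)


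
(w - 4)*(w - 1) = w^2 - 5*w + 4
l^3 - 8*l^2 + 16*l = l*(l - 4)^2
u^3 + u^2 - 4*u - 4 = (u - 2)*(u + 1)*(u + 2)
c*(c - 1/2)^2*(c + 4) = c^4 + 3*c^3 - 15*c^2/4 + c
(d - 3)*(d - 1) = d^2 - 4*d + 3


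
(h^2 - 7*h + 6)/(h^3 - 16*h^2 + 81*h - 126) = (h - 1)/(h^2 - 10*h + 21)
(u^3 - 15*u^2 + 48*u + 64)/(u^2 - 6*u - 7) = (u^2 - 16*u + 64)/(u - 7)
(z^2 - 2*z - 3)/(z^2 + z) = (z - 3)/z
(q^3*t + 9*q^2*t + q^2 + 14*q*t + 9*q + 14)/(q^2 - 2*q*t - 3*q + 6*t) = (q^3*t + 9*q^2*t + q^2 + 14*q*t + 9*q + 14)/(q^2 - 2*q*t - 3*q + 6*t)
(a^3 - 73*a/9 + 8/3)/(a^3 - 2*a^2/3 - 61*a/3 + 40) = (a^2 + 8*a/3 - 1)/(a^2 + 2*a - 15)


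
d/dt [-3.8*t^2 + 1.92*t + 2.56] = 1.92 - 7.6*t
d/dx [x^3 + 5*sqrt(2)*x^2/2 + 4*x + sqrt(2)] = 3*x^2 + 5*sqrt(2)*x + 4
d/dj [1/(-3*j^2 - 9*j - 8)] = 3*(2*j + 3)/(3*j^2 + 9*j + 8)^2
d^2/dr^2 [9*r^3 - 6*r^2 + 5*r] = 54*r - 12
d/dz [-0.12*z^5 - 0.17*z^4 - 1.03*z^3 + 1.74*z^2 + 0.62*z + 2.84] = -0.6*z^4 - 0.68*z^3 - 3.09*z^2 + 3.48*z + 0.62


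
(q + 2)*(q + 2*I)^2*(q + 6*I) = q^4 + 2*q^3 + 10*I*q^3 - 28*q^2 + 20*I*q^2 - 56*q - 24*I*q - 48*I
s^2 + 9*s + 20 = (s + 4)*(s + 5)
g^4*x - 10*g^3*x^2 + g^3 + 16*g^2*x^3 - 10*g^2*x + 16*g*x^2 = g*(g - 8*x)*(g - 2*x)*(g*x + 1)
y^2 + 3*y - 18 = (y - 3)*(y + 6)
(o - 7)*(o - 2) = o^2 - 9*o + 14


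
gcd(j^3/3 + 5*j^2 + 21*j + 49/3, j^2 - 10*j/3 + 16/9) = 1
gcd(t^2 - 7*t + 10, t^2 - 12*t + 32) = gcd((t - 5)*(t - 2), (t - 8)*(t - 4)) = 1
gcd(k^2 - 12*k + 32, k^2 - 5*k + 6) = 1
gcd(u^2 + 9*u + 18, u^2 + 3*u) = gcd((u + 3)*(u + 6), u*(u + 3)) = u + 3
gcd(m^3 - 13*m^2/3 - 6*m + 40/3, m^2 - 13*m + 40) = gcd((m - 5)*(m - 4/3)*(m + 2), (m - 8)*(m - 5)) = m - 5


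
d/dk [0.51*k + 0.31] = 0.510000000000000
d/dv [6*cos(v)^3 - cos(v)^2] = 2*(1 - 9*cos(v))*sin(v)*cos(v)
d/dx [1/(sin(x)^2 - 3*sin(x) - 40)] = (3 - 2*sin(x))*cos(x)/((sin(x) - 8)^2*(sin(x) + 5)^2)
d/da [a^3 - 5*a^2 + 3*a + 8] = 3*a^2 - 10*a + 3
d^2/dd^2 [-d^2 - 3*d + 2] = -2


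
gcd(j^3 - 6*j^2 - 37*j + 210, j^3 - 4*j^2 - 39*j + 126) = j^2 - j - 42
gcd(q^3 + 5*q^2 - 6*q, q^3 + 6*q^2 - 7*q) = q^2 - q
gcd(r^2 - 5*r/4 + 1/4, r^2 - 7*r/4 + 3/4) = r - 1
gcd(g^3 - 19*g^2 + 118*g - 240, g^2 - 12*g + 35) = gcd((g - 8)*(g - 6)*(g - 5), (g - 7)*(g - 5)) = g - 5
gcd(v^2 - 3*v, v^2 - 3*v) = v^2 - 3*v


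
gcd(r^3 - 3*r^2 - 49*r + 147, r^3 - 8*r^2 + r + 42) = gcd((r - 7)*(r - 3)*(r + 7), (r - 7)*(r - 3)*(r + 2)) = r^2 - 10*r + 21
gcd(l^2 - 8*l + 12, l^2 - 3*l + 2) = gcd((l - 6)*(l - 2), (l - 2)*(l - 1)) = l - 2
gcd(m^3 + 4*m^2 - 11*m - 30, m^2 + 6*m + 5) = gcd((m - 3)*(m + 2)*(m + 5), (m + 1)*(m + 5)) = m + 5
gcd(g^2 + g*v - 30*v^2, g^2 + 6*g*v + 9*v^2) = 1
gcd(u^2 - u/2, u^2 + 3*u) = u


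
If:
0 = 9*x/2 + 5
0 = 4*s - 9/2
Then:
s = 9/8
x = -10/9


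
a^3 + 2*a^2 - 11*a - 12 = (a - 3)*(a + 1)*(a + 4)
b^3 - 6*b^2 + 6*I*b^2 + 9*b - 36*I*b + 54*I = (b - 3)^2*(b + 6*I)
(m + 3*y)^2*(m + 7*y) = m^3 + 13*m^2*y + 51*m*y^2 + 63*y^3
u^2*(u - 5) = u^3 - 5*u^2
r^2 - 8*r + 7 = (r - 7)*(r - 1)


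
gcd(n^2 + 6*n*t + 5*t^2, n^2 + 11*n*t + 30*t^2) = n + 5*t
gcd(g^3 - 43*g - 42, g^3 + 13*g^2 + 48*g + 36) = g^2 + 7*g + 6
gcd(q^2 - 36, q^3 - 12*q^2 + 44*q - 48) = q - 6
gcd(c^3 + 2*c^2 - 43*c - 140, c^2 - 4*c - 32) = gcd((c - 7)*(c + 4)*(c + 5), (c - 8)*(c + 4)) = c + 4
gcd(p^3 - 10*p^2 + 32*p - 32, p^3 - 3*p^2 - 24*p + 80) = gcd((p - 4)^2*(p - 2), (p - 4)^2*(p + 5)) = p^2 - 8*p + 16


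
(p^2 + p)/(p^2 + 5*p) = (p + 1)/(p + 5)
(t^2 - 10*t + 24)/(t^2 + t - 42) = (t - 4)/(t + 7)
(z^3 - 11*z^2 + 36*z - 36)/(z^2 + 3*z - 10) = (z^2 - 9*z + 18)/(z + 5)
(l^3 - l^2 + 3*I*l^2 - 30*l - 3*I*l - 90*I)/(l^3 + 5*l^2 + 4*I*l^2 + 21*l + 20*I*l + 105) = (l^2 + 3*l*(-2 + I) - 18*I)/(l^2 + 4*I*l + 21)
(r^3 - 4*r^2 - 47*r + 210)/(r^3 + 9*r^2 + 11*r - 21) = (r^2 - 11*r + 30)/(r^2 + 2*r - 3)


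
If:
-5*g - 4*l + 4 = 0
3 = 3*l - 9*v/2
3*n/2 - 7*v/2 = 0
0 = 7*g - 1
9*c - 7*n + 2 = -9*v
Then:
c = -181/567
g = 1/7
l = 23/28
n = -5/18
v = -5/42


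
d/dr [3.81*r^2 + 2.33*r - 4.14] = 7.62*r + 2.33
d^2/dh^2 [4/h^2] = 24/h^4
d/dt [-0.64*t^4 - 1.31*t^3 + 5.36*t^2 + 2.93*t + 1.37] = -2.56*t^3 - 3.93*t^2 + 10.72*t + 2.93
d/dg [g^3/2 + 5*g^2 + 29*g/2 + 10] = 3*g^2/2 + 10*g + 29/2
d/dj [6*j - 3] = 6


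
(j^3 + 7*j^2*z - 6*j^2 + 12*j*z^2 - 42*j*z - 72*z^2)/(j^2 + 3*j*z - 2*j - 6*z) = (j^2 + 4*j*z - 6*j - 24*z)/(j - 2)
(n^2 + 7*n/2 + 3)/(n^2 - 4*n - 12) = (n + 3/2)/(n - 6)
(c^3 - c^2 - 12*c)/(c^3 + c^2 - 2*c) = (c^2 - c - 12)/(c^2 + c - 2)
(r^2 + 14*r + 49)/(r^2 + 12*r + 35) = (r + 7)/(r + 5)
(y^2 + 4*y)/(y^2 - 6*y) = (y + 4)/(y - 6)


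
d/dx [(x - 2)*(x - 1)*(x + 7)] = 3*x^2 + 8*x - 19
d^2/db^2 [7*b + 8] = 0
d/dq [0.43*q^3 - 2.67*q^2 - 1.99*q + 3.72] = 1.29*q^2 - 5.34*q - 1.99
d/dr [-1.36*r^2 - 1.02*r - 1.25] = -2.72*r - 1.02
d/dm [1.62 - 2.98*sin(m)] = -2.98*cos(m)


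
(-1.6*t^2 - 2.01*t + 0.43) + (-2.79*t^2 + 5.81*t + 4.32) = -4.39*t^2 + 3.8*t + 4.75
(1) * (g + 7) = g + 7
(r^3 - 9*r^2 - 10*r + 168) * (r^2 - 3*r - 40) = r^5 - 12*r^4 - 23*r^3 + 558*r^2 - 104*r - 6720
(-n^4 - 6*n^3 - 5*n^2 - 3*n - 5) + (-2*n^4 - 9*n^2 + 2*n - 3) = -3*n^4 - 6*n^3 - 14*n^2 - n - 8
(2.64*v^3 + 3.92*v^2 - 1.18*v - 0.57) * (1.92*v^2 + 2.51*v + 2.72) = 5.0688*v^5 + 14.1528*v^4 + 14.7544*v^3 + 6.6062*v^2 - 4.6403*v - 1.5504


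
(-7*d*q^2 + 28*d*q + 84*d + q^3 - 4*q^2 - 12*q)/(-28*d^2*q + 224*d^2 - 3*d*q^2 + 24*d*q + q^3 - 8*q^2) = (q^2 - 4*q - 12)/(4*d*q - 32*d + q^2 - 8*q)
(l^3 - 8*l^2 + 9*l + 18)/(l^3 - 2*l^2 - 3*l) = (l - 6)/l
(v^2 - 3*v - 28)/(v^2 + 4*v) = (v - 7)/v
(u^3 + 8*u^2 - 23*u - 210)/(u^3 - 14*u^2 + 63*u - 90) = (u^2 + 13*u + 42)/(u^2 - 9*u + 18)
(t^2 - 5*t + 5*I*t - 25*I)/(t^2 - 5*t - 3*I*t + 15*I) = (t + 5*I)/(t - 3*I)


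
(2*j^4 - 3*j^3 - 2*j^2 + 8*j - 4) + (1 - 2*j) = 2*j^4 - 3*j^3 - 2*j^2 + 6*j - 3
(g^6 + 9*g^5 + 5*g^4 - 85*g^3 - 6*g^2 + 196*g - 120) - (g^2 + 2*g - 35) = g^6 + 9*g^5 + 5*g^4 - 85*g^3 - 7*g^2 + 194*g - 85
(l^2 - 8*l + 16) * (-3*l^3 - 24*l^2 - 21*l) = -3*l^5 + 123*l^3 - 216*l^2 - 336*l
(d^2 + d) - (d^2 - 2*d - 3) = 3*d + 3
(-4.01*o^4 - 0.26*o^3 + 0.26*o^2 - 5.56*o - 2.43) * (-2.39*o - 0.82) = 9.5839*o^5 + 3.9096*o^4 - 0.4082*o^3 + 13.0752*o^2 + 10.3669*o + 1.9926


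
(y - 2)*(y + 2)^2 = y^3 + 2*y^2 - 4*y - 8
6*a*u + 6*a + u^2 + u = (6*a + u)*(u + 1)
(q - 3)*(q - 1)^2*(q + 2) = q^4 - 3*q^3 - 3*q^2 + 11*q - 6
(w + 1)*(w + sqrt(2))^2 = w^3 + w^2 + 2*sqrt(2)*w^2 + 2*w + 2*sqrt(2)*w + 2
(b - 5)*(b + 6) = b^2 + b - 30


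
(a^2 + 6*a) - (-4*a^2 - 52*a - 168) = 5*a^2 + 58*a + 168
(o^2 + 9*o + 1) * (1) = o^2 + 9*o + 1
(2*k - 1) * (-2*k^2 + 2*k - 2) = -4*k^3 + 6*k^2 - 6*k + 2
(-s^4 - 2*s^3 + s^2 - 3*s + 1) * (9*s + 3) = -9*s^5 - 21*s^4 + 3*s^3 - 24*s^2 + 3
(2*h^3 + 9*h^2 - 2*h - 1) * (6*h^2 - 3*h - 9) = 12*h^5 + 48*h^4 - 57*h^3 - 81*h^2 + 21*h + 9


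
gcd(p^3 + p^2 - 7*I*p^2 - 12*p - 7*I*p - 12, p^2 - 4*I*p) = p - 4*I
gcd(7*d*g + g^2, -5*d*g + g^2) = g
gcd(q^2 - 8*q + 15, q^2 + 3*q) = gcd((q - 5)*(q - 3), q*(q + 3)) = 1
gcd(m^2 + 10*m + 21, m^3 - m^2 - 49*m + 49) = m + 7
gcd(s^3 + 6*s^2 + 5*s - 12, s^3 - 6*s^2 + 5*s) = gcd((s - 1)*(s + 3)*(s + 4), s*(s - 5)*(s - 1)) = s - 1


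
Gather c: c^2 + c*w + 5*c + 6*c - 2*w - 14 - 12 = c^2 + c*(w + 11) - 2*w - 26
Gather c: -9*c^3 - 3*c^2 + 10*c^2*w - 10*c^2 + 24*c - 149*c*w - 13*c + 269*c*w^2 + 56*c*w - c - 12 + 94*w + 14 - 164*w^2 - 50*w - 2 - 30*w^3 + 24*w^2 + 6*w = -9*c^3 + c^2*(10*w - 13) + c*(269*w^2 - 93*w + 10) - 30*w^3 - 140*w^2 + 50*w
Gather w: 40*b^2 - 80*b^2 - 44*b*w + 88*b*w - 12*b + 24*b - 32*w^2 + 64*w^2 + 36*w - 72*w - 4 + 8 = -40*b^2 + 12*b + 32*w^2 + w*(44*b - 36) + 4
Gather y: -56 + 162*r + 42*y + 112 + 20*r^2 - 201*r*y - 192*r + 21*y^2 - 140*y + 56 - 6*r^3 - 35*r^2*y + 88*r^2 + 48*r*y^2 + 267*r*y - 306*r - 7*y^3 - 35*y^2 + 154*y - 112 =-6*r^3 + 108*r^2 - 336*r - 7*y^3 + y^2*(48*r - 14) + y*(-35*r^2 + 66*r + 56)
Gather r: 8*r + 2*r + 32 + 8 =10*r + 40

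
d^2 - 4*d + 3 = (d - 3)*(d - 1)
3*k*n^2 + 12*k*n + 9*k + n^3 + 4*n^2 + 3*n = (3*k + n)*(n + 1)*(n + 3)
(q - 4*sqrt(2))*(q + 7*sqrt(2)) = q^2 + 3*sqrt(2)*q - 56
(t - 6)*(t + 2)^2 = t^3 - 2*t^2 - 20*t - 24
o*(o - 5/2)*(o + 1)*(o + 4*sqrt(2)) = o^4 - 3*o^3/2 + 4*sqrt(2)*o^3 - 6*sqrt(2)*o^2 - 5*o^2/2 - 10*sqrt(2)*o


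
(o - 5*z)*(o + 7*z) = o^2 + 2*o*z - 35*z^2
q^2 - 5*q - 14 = (q - 7)*(q + 2)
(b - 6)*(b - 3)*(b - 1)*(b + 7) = b^4 - 3*b^3 - 43*b^2 + 171*b - 126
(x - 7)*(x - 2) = x^2 - 9*x + 14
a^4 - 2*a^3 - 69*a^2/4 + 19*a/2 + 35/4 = (a - 5)*(a - 1)*(a + 1/2)*(a + 7/2)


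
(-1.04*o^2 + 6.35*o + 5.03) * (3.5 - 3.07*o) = 3.1928*o^3 - 23.1345*o^2 + 6.7829*o + 17.605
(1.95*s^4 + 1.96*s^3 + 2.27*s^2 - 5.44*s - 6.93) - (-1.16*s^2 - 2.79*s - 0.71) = 1.95*s^4 + 1.96*s^3 + 3.43*s^2 - 2.65*s - 6.22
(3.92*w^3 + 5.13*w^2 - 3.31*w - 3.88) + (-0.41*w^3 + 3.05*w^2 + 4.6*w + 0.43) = 3.51*w^3 + 8.18*w^2 + 1.29*w - 3.45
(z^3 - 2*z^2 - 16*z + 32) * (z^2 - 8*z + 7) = z^5 - 10*z^4 + 7*z^3 + 146*z^2 - 368*z + 224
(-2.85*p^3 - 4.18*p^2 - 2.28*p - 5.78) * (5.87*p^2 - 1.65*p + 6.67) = -16.7295*p^5 - 19.8341*p^4 - 25.4961*p^3 - 58.0472*p^2 - 5.6706*p - 38.5526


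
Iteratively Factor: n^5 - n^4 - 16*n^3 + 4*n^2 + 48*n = (n - 2)*(n^4 + n^3 - 14*n^2 - 24*n) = n*(n - 2)*(n^3 + n^2 - 14*n - 24) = n*(n - 2)*(n + 3)*(n^2 - 2*n - 8) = n*(n - 4)*(n - 2)*(n + 3)*(n + 2)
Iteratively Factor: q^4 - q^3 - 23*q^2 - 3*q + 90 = (q + 3)*(q^3 - 4*q^2 - 11*q + 30) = (q - 2)*(q + 3)*(q^2 - 2*q - 15) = (q - 2)*(q + 3)^2*(q - 5)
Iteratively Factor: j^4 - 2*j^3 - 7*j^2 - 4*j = (j)*(j^3 - 2*j^2 - 7*j - 4) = j*(j - 4)*(j^2 + 2*j + 1) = j*(j - 4)*(j + 1)*(j + 1)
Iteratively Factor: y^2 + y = (y + 1)*(y)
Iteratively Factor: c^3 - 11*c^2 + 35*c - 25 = (c - 5)*(c^2 - 6*c + 5) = (c - 5)^2*(c - 1)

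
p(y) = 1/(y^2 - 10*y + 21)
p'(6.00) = -0.22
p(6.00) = -0.33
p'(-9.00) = 0.00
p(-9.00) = 0.01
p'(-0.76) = 0.01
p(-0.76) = 0.03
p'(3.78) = 0.39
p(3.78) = -0.40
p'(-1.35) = 0.01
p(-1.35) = 0.03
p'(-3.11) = 0.00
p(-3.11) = 0.02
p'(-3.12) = 0.00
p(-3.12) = 0.02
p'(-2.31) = 0.01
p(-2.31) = 0.02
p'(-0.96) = 0.01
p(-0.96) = 0.03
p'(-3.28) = 0.00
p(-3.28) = 0.02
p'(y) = (10 - 2*y)/(y^2 - 10*y + 21)^2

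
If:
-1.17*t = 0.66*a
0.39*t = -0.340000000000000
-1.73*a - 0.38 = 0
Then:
No Solution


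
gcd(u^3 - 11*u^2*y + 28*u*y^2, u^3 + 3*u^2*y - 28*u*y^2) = -u^2 + 4*u*y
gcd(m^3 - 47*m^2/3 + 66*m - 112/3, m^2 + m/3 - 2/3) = m - 2/3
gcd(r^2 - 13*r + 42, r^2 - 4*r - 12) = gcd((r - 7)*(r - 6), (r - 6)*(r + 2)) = r - 6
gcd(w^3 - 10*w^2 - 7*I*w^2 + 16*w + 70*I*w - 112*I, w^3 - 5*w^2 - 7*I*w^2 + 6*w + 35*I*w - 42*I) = w^2 + w*(-2 - 7*I) + 14*I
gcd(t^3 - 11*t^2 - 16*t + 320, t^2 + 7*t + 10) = t + 5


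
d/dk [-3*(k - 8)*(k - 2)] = 30 - 6*k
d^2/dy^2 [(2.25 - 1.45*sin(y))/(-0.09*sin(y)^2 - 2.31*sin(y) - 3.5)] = (-0.011745*sin(y)^5 + 0.374355*sin(y)^4 + 4.167315*sin(y)^3 + 20.785125*sin(y)^2 - 41.5009*sin(y) - 46.04145)/(0.09*sin(y)^2 + 2.31*sin(y) + 3.5)^3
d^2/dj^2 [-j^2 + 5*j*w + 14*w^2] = -2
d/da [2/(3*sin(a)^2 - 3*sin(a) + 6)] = 2*(1 - 2*sin(a))*cos(a)/(3*(sin(a)^2 - sin(a) + 2)^2)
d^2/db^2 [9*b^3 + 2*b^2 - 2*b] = 54*b + 4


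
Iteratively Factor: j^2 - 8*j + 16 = (j - 4)*(j - 4)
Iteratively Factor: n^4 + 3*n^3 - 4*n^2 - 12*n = (n - 2)*(n^3 + 5*n^2 + 6*n) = (n - 2)*(n + 3)*(n^2 + 2*n) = n*(n - 2)*(n + 3)*(n + 2)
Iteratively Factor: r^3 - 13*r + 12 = (r - 3)*(r^2 + 3*r - 4) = (r - 3)*(r - 1)*(r + 4)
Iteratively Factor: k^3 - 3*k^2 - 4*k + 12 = (k + 2)*(k^2 - 5*k + 6) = (k - 3)*(k + 2)*(k - 2)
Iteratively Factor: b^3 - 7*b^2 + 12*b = (b)*(b^2 - 7*b + 12) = b*(b - 4)*(b - 3)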